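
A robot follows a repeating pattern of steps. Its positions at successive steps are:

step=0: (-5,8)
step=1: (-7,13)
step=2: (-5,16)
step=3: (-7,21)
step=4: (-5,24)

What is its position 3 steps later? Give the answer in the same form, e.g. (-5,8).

(-7,37)

Step-to-step displacements: (-2,+5), (+2,+3), (-2,+5), (+2,+3) — a repeating cycle of length 2.
step 5: apply (-2,+5) → (-7,29)
step 6: apply (+2,+3) → (-5,32)
step 7: apply (-2,+5) → (-7,37)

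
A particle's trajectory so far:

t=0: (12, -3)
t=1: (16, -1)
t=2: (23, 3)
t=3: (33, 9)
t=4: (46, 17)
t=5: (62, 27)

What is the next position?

(81, 39)

First differences are (+4, +2), (+7, +4), (+10, +6), (+13, +8), (+16, +10); their common second difference is (+3, +2) (constant acceleration).
step 6: (62, 27) + (+19, +12) → (81, 39)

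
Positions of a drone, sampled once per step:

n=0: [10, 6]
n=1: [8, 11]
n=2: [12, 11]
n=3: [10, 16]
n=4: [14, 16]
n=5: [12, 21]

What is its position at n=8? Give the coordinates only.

[18, 26]

Step-to-step displacements: [-2, +5], [+4, +0], [-2, +5], [+4, +0], [-2, +5] — a repeating cycle of length 2.
step 6: apply [+4, +0] → [16, 21]
step 7: apply [-2, +5] → [14, 26]
step 8: apply [+4, +0] → [18, 26]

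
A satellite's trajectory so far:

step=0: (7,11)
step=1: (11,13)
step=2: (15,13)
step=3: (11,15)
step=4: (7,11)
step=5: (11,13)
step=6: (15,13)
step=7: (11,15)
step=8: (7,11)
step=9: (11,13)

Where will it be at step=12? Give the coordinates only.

Step-to-step displacements: (+4,+2), (+4,+0), (-4,+2), (-4,-4), (+4,+2), (+4,+0), (-4,+2), (-4,-4), (+4,+2) — a repeating cycle of length 4.
step 10: apply (+4,+0) → (15,13)
step 11: apply (-4,+2) → (11,15)
step 12: apply (-4,-4) → (7,11)

(7,11)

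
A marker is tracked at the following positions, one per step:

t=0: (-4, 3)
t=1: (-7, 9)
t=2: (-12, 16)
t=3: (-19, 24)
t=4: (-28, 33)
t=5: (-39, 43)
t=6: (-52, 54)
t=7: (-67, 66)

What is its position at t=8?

Successive displacements: (-3, +6), (-5, +7), (-7, +8), (-9, +9), (-11, +10), (-13, +11), (-15, +12) — each changes by (-2, +1).
step 8: (-67, 66) + (-17, +13) → (-84, 79)

(-84, 79)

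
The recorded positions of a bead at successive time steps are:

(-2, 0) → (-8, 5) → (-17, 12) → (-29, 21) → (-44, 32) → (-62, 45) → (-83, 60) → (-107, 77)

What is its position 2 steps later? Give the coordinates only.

Taking differences between consecutive positions: (-6, +5), (-9, +7), (-12, +9), (-15, +11), (-18, +13), (-21, +15), (-24, +17). These grow by (-3, +2) each step.
step 8: (-107, 77) + (-27, +19) → (-134, 96)
step 9: (-134, 96) + (-30, +21) → (-164, 117)

(-164, 117)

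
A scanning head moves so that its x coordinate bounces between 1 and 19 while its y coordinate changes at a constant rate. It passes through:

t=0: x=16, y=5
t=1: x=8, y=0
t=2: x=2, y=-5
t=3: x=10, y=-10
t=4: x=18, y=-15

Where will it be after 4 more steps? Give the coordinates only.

x=14, y=-35

The x coordinate travels 8 per step and bounces off the walls at 1 and 19.
  step 5: 18 → 12
  step 6: 12 → 4
  step 7: 4 → 6
  step 8: 6 → 14
The y coordinate changes by -5 each step: at step 8 it is -35.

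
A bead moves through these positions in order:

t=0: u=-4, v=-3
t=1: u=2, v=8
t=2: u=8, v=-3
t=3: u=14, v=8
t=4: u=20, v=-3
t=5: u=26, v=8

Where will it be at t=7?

u=38, v=8

U: linear, +6 per step → 38 at step 7.
V: cycles through -3, 8 every 2 steps. Step 7 lands at position 1 of the cycle → 8.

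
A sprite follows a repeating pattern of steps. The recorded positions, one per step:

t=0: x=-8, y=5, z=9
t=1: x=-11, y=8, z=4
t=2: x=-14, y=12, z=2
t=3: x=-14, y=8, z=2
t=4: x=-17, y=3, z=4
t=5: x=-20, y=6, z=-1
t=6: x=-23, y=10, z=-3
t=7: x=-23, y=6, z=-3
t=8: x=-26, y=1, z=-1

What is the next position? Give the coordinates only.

x=-29, y=4, z=-6

The moves between consecutive positions are (-3, +3, -5), (-3, +4, -2), (+0, -4, +0), (-3, -5, +2), (-3, +3, -5), (-3, +4, -2), (+0, -4, +0), (-3, -5, +2); they repeat the 4-cycle [(-3, +3, -5), (-3, +4, -2), (+0, -4, +0), (-3, -5, +2)].
step 9: apply (-3, +3, -5) → x=-29, y=4, z=-6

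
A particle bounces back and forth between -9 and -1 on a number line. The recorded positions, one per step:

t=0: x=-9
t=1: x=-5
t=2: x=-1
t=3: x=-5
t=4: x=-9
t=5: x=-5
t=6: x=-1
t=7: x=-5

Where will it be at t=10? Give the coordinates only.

The value travels 4 per step and bounces off the walls at -9 and -1.
  step 8: -5 → -9
  step 9: -9 → -5
  step 10: -5 → -1

x=-1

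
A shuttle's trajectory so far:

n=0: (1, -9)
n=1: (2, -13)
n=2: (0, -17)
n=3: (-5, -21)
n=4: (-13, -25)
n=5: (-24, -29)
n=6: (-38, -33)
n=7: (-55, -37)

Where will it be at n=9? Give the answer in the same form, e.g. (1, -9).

Taking differences between consecutive positions: (+1, -4), (-2, -4), (-5, -4), (-8, -4), (-11, -4), (-14, -4), (-17, -4). These grow by (-3, +0) each step.
step 8: (-55, -37) + (-20, -4) → (-75, -41)
step 9: (-75, -41) + (-23, -4) → (-98, -45)

(-98, -45)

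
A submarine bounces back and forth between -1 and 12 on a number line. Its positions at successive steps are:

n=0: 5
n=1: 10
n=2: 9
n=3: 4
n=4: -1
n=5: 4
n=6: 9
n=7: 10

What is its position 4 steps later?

8

The value reflects between -1 and 12, moving 5 per step.
  step 8: 10 → 5
  step 9: 5 → 0
  step 10: 0 → 3
  step 11: 3 → 8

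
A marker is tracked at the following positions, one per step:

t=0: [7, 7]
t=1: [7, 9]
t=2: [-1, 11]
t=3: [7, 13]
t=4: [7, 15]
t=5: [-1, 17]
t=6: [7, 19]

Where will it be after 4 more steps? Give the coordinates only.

First: cycles through 7, 7, -1 every 3 steps. Step 10 lands at position 1 of the cycle → 7.
Second: linear, +2 per step → 27 at step 10.

[7, 27]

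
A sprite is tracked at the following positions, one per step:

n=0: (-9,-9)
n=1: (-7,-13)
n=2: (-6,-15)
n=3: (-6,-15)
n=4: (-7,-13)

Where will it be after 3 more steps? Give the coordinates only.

(-16,5)

Taking differences between consecutive positions: (+2,-4), (+1,-2), (+0,+0), (-1,+2). These grow by (-1,+2) each step.
step 5: (-7,-13) + (-2,+4) → (-9,-9)
step 6: (-9,-9) + (-3,+6) → (-12,-3)
step 7: (-12,-3) + (-4,+8) → (-16,5)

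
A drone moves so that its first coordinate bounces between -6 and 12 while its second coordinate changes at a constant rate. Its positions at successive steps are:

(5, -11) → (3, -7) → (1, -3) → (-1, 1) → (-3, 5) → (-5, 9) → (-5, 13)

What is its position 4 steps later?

The first coordinate travels 2 per step and bounces off the walls at -6 and 12.
  step 7: -5 → -3
  step 8: -3 → -1
  step 9: -1 → 1
  step 10: 1 → 3
The second coordinate changes by +4 each step: at step 10 it is 29.

(3, 29)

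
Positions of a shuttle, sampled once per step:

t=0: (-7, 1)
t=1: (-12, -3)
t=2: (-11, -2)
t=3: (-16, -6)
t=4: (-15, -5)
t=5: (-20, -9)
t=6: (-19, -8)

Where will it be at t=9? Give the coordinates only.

(-28, -15)

Differencing gives (-5, -4), (+1, +1), (-5, -4), (+1, +1), (-5, -4), (+1, +1). This is the pattern (-5, -4), (+1, +1) repeated.
step 7: apply (-5, -4) → (-24, -12)
step 8: apply (+1, +1) → (-23, -11)
step 9: apply (-5, -4) → (-28, -15)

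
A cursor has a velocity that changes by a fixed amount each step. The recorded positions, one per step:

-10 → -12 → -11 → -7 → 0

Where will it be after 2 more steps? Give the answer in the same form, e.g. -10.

First differences are -2, +1, +4, +7; their common second difference is +3 (constant acceleration).
step 5: 0 + 10 → 10
step 6: 10 + 13 → 23

23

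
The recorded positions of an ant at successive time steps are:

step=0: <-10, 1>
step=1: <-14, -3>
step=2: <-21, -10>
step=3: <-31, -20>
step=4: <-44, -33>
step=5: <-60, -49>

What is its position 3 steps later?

First differences are <-4, -4>, <-7, -7>, <-10, -10>, <-13, -13>, <-16, -16>; their common second difference is <-3, -3> (constant acceleration).
step 6: <-60, -49> + <-19, -19> → <-79, -68>
step 7: <-79, -68> + <-22, -22> → <-101, -90>
step 8: <-101, -90> + <-25, -25> → <-126, -115>

<-126, -115>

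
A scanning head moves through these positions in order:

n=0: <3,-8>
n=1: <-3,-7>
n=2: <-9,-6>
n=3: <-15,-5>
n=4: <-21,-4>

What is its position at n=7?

The position changes by <-6,+1> every step.
step 5: <-21,-4> + <-6,+1> → <-27,-3>
step 6: <-27,-3> + <-6,+1> → <-33,-2>
step 7: <-33,-2> + <-6,+1> → <-39,-1>

<-39,-1>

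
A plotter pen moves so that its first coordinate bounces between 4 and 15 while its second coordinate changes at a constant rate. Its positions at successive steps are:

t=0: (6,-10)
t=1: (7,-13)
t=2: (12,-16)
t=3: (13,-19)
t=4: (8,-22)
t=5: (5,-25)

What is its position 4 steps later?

(5,-37)

The first coordinate travels 5 per step and bounces off the walls at 4 and 15.
  step 6: 5 → 10
  step 7: 10 → 15
  step 8: 15 → 10
  step 9: 10 → 5
The second coordinate changes by -3 each step: at step 9 it is -37.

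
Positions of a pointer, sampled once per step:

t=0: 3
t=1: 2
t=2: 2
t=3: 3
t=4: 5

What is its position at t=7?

17

Taking differences between consecutive positions: -1, +0, +1, +2. These grow by +1 each step.
step 5: 5 + 3 → 8
step 6: 8 + 4 → 12
step 7: 12 + 5 → 17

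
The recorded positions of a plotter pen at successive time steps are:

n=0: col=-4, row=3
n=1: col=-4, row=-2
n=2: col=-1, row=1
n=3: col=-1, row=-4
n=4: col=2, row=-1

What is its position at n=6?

Differencing gives (+0,-5), (+3,+3), (+0,-5), (+3,+3). This is the pattern (+0,-5), (+3,+3) repeated.
step 5: apply (+0,-5) → col=2, row=-6
step 6: apply (+3,+3) → col=5, row=-3

col=5, row=-3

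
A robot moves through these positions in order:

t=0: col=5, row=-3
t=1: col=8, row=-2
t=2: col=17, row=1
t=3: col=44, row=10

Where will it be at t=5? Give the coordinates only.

Consecutive displacements (+3, +1), (+9, +3), (+27, +9) scale by a factor of 3 each step.
step 4: col=44, row=10 + (+81, +27) → col=125, row=37
step 5: col=125, row=37 + (+243, +81) → col=368, row=118

col=368, row=118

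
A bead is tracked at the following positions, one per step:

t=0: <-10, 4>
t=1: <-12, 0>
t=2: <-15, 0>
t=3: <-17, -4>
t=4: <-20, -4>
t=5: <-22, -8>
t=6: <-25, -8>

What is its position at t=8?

<-30, -12>

Differencing gives <-2, -4>, <-3, +0>, <-2, -4>, <-3, +0>, <-2, -4>, <-3, +0>. This is the pattern <-2, -4>, <-3, +0> repeated.
step 7: apply <-2, -4> → <-27, -12>
step 8: apply <-3, +0> → <-30, -12>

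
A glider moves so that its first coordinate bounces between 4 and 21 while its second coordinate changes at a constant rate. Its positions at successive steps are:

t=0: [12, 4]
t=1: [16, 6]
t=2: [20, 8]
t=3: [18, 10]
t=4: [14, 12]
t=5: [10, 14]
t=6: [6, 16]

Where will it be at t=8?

The first coordinate travels 4 per step and bounces off the walls at 4 and 21.
  step 7: 6 → 6
  step 8: 6 → 10
The second coordinate changes by +2 each step: at step 8 it is 20.

[10, 20]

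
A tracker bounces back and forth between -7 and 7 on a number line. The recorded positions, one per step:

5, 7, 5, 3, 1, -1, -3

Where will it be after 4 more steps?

-3

The value reflects between -7 and 7, moving 2 per step.
  step 7: -3 → -5
  step 8: -5 → -7
  step 9: -7 → -5
  step 10: -5 → -3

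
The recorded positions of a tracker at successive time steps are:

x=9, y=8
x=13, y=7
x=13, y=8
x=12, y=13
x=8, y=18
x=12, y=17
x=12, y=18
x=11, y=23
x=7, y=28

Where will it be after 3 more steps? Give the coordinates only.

Step-to-step displacements: (+4,-1), (+0,+1), (-1,+5), (-4,+5), (+4,-1), (+0,+1), (-1,+5), (-4,+5) — a repeating cycle of length 4.
step 9: apply (+4,-1) → x=11, y=27
step 10: apply (+0,+1) → x=11, y=28
step 11: apply (-1,+5) → x=10, y=33

x=10, y=33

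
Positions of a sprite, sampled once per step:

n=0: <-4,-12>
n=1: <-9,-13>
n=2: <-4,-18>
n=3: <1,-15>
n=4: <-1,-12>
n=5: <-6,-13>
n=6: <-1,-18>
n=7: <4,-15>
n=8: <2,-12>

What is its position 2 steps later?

Step-to-step displacements: <-5,-1>, <+5,-5>, <+5,+3>, <-2,+3>, <-5,-1>, <+5,-5>, <+5,+3>, <-2,+3> — a repeating cycle of length 4.
step 9: apply <-5,-1> → <-3,-13>
step 10: apply <+5,-5> → <2,-18>

<2,-18>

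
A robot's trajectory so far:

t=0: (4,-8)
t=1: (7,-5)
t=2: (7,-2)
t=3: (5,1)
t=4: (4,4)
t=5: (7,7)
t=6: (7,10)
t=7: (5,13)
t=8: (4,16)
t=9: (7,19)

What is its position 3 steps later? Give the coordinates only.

First: cycles through 4, 7, 7, 5 every 4 steps. Step 12 lands at position 0 of the cycle → 4.
Second: linear, +3 per step → 28 at step 12.

(4,28)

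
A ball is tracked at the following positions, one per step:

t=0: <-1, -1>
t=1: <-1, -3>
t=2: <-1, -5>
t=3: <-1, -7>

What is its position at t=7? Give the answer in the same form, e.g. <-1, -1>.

<-1, -15>

Each step adds <+0, -2> to the position.
step 4: <-1, -7> + <+0, -2> → <-1, -9>
step 5: <-1, -9> + <+0, -2> → <-1, -11>
step 6: <-1, -11> + <+0, -2> → <-1, -13>
step 7: <-1, -13> + <+0, -2> → <-1, -15>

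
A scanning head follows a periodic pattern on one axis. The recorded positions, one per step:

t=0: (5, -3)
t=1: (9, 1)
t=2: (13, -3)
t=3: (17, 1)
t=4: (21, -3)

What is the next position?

(25, 1)

The first coordinate changes by +4 each step, so at step 5 it is 5 + 5·(4) = 25.
The second coordinate repeats the cycle [-3, 1] with period 2; step 5 mod 2 = 1, giving 1.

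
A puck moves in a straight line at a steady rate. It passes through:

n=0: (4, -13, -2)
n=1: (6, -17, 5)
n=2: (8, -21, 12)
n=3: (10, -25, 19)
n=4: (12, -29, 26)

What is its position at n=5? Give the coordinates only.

Each step adds (+2, -4, +7) to the position.
step 5: (12, -29, 26) + (+2, -4, +7) → (14, -33, 33)

(14, -33, 33)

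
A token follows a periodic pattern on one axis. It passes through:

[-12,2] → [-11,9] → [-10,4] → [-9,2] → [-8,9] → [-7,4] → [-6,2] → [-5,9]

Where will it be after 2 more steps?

The first coordinate changes by +1 each step, so at step 9 it is -12 + 9·(1) = -3.
The second coordinate repeats the cycle [2, 9, 4] with period 3; step 9 mod 3 = 0, giving 2.

[-3,2]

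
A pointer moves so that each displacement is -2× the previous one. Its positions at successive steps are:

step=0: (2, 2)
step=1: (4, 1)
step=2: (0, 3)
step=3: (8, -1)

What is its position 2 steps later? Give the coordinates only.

(24, -9)

Consecutive displacements (+2, -1), (-4, +2), (+8, -4) scale by a factor of -2 each step.
step 4: (8, -1) + (-16, +8) → (-8, 7)
step 5: (-8, 7) + (+32, -16) → (24, -9)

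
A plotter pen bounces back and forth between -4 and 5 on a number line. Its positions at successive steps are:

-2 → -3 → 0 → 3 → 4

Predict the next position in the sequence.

1

The value travels 3 per step and bounces off the walls at -4 and 5.
  step 5: 4 → 1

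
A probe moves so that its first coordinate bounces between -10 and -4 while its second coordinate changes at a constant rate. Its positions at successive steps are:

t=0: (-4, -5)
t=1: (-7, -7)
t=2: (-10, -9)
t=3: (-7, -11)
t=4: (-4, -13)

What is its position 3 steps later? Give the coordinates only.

(-7, -19)

The first coordinate travels 3 per step and bounces off the walls at -10 and -4.
  step 5: -4 → -7
  step 6: -7 → -10
  step 7: -10 → -7
The second coordinate changes by -2 each step: at step 7 it is -19.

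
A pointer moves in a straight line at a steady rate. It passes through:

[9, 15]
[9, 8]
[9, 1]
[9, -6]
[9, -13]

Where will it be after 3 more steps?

The position changes by [+0, -7] every step.
step 5: [9, -13] + [+0, -7] → [9, -20]
step 6: [9, -20] + [+0, -7] → [9, -27]
step 7: [9, -27] + [+0, -7] → [9, -34]

[9, -34]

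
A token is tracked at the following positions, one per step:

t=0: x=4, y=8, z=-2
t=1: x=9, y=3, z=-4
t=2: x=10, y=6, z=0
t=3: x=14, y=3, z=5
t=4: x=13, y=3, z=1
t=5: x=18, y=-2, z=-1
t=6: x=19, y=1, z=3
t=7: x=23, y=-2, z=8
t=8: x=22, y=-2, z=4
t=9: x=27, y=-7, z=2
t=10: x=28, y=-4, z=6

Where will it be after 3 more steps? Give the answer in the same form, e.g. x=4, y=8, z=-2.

x=36, y=-12, z=5

The moves between consecutive positions are (+5, -5, -2), (+1, +3, +4), (+4, -3, +5), (-1, +0, -4), (+5, -5, -2), (+1, +3, +4), (+4, -3, +5), (-1, +0, -4), (+5, -5, -2), (+1, +3, +4); they repeat the 4-cycle [(+5, -5, -2), (+1, +3, +4), (+4, -3, +5), (-1, +0, -4)].
step 11: apply (+4, -3, +5) → x=32, y=-7, z=11
step 12: apply (-1, +0, -4) → x=31, y=-7, z=7
step 13: apply (+5, -5, -2) → x=36, y=-12, z=5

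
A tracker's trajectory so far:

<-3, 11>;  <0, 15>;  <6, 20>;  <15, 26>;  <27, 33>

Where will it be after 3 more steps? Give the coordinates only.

<81, 60>

First differences are <+3, +4>, <+6, +5>, <+9, +6>, <+12, +7>; their common second difference is <+3, +1> (constant acceleration).
step 5: <27, 33> + <+15, +8> → <42, 41>
step 6: <42, 41> + <+18, +9> → <60, 50>
step 7: <60, 50> + <+21, +10> → <81, 60>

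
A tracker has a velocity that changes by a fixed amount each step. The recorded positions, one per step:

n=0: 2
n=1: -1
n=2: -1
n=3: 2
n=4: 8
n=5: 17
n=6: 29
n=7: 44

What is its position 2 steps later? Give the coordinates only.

Successive displacements: -3, +0, +3, +6, +9, +12, +15 — each changes by +3.
step 8: 44 + 18 → 62
step 9: 62 + 21 → 83

83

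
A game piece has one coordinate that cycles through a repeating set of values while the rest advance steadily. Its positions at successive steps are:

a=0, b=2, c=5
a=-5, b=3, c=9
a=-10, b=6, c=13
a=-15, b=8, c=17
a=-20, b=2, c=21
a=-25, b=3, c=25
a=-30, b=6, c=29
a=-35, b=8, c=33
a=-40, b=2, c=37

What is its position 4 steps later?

The a coordinate changes by -5 each step, so at step 12 it is 0 + 12·(-5) = -60.
The b coordinate repeats the cycle [2, 3, 6, 8] with period 4; step 12 mod 4 = 0, giving 2.
The c coordinate changes by +4 each step, so at step 12 it is 5 + 12·(4) = 53.

a=-60, b=2, c=53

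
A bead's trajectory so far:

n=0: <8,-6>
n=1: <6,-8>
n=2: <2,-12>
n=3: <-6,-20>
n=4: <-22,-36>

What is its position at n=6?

Consecutive displacements <-2,-2>, <-4,-4>, <-8,-8>, <-16,-16> scale by a factor of 2 each step.
step 5: <-22,-36> + <-32,-32> → <-54,-68>
step 6: <-54,-68> + <-64,-64> → <-118,-132>

<-118,-132>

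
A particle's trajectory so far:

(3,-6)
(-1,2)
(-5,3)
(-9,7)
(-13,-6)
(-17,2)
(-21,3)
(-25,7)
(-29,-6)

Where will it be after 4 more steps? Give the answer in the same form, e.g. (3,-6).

The first coordinate changes by -4 each step, so at step 12 it is 3 + 12·(-4) = -45.
The second coordinate repeats the cycle [-6, 2, 3, 7] with period 4; step 12 mod 4 = 0, giving -6.

(-45,-6)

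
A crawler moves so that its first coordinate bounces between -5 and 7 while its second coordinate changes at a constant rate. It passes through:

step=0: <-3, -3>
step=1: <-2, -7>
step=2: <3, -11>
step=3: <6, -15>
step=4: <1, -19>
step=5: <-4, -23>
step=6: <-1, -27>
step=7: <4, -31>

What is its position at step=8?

<5, -35>

The first coordinate travels 5 per step and bounces off the walls at -5 and 7.
  step 8: 4 → 5
The second coordinate changes by -4 each step: at step 8 it is -35.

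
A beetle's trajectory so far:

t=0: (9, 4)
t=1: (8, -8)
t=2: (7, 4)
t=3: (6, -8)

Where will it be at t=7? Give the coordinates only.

(2, -8)

First: linear, -1 per step → 2 at step 7.
Second: cycles through 4, -8 every 2 steps. Step 7 lands at position 1 of the cycle → -8.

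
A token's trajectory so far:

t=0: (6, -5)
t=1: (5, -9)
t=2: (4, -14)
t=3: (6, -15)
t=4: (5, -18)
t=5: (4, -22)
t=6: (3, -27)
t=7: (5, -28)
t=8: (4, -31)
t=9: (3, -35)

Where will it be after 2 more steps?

(4, -41)

Differencing gives (-1, -4), (-1, -5), (+2, -1), (-1, -3), (-1, -4), (-1, -5), (+2, -1), (-1, -3), (-1, -4). This is the pattern (-1, -4), (-1, -5), (+2, -1), (-1, -3) repeated.
step 10: apply (-1, -5) → (2, -40)
step 11: apply (+2, -1) → (4, -41)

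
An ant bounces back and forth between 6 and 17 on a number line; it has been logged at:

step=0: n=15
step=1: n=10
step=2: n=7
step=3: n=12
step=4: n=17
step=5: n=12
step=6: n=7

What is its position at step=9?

The value travels 5 per step and bounces off the walls at 6 and 17.
  step 7: 7 → 10
  step 8: 10 → 15
  step 9: 15 → 14

n=14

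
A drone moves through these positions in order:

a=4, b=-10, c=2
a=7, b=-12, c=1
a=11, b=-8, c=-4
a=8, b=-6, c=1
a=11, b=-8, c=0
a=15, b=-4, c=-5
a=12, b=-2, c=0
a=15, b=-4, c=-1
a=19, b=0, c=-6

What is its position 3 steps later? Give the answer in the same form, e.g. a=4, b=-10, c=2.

Step-to-step displacements: (+3, -2, -1), (+4, +4, -5), (-3, +2, +5), (+3, -2, -1), (+4, +4, -5), (-3, +2, +5), (+3, -2, -1), (+4, +4, -5) — a repeating cycle of length 3.
step 9: apply (-3, +2, +5) → a=16, b=2, c=-1
step 10: apply (+3, -2, -1) → a=19, b=0, c=-2
step 11: apply (+4, +4, -5) → a=23, b=4, c=-7

a=23, b=4, c=-7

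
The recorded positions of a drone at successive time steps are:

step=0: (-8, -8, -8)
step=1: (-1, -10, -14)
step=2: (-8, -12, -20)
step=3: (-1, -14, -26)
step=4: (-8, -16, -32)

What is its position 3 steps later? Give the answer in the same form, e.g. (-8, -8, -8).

(-1, -22, -50)

First: cycles through -8, -1 every 2 steps. Step 7 lands at position 1 of the cycle → -1.
Second: linear, -2 per step → -22 at step 7.
Third: linear, -6 per step → -50 at step 7.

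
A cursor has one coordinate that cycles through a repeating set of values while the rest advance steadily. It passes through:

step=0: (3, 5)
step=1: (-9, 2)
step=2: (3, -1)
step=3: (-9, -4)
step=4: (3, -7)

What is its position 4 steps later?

The first coordinate repeats the cycle [3, -9] with period 2; step 8 mod 2 = 0, giving 3.
The second coordinate changes by -3 each step, so at step 8 it is 5 + 8·(-3) = -19.

(3, -19)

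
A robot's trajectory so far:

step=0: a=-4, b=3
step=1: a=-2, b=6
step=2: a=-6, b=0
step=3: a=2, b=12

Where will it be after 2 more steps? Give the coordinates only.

a=18, b=36

Step-to-step displacements: (+2, +3), (-4, -6), (+8, +12); each is -2× the previous.
step 4: a=2, b=12 + (-16, -24) → a=-14, b=-12
step 5: a=-14, b=-12 + (+32, +48) → a=18, b=36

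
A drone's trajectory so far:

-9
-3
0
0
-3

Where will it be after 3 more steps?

First differences are +6, +3, +0, -3; their common second difference is -3 (constant acceleration).
step 5: -3 − 6 → -9
step 6: -9 − 9 → -18
step 7: -18 − 12 → -30

-30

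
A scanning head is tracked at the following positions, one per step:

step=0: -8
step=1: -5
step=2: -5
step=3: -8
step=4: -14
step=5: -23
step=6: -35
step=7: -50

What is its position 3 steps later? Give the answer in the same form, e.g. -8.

Taking differences between consecutive positions: +3, +0, -3, -6, -9, -12, -15. These grow by -3 each step.
step 8: -50 − 18 → -68
step 9: -68 − 21 → -89
step 10: -89 − 24 → -113

-113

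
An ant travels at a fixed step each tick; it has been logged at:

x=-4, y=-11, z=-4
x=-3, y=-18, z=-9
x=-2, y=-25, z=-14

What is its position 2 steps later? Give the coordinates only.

x=0, y=-39, z=-24

Constant displacement of (+1, -7, -5) per step.
step 3: x=-2, y=-25, z=-14 + (+1, -7, -5) → x=-1, y=-32, z=-19
step 4: x=-1, y=-32, z=-19 + (+1, -7, -5) → x=0, y=-39, z=-24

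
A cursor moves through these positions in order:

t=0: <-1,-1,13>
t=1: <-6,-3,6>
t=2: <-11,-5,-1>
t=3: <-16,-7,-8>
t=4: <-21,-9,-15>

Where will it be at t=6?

Each step adds <-5,-2,-7> to the position.
step 5: <-21,-9,-15> + <-5,-2,-7> → <-26,-11,-22>
step 6: <-26,-11,-22> + <-5,-2,-7> → <-31,-13,-29>

<-31,-13,-29>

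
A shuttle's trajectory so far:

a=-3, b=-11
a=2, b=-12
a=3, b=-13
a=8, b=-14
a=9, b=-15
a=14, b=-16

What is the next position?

The moves between consecutive positions are (+5, -1), (+1, -1), (+5, -1), (+1, -1), (+5, -1); they repeat the 2-cycle [(+5, -1), (+1, -1)].
step 6: apply (+1, -1) → a=15, b=-17

a=15, b=-17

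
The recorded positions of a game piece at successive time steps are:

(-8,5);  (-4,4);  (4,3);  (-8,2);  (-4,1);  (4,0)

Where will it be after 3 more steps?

(4,-3)

The first coordinate repeats the cycle [-8, -4, 4] with period 3; step 8 mod 3 = 2, giving 4.
The second coordinate changes by -1 each step, so at step 8 it is 5 + 8·(-1) = -3.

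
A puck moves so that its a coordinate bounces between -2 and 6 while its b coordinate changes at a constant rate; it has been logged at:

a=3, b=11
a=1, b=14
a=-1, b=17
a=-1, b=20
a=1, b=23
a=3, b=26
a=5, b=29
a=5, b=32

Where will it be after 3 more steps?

a=-1, b=41

The a coordinate travels 2 per step and bounces off the walls at -2 and 6.
  step 8: 5 → 3
  step 9: 3 → 1
  step 10: 1 → -1
The b coordinate changes by +3 each step: at step 10 it is 41.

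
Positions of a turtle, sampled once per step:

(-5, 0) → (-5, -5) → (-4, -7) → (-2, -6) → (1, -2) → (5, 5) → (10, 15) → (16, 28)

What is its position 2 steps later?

First differences are (+0, -5), (+1, -2), (+2, +1), (+3, +4), (+4, +7), (+5, +10), (+6, +13); their common second difference is (+1, +3) (constant acceleration).
step 8: (16, 28) + (+7, +16) → (23, 44)
step 9: (23, 44) + (+8, +19) → (31, 63)

(31, 63)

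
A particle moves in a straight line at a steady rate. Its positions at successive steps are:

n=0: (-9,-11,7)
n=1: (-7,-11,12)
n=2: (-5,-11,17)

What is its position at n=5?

Each step adds (+2,+0,+5) to the position.
step 3: (-5,-11,17) + (+2,+0,+5) → (-3,-11,22)
step 4: (-3,-11,22) + (+2,+0,+5) → (-1,-11,27)
step 5: (-1,-11,27) + (+2,+0,+5) → (1,-11,32)

(1,-11,32)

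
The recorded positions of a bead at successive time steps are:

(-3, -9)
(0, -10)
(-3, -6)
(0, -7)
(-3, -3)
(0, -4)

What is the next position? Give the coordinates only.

Differencing gives (+3, -1), (-3, +4), (+3, -1), (-3, +4), (+3, -1). This is the pattern (+3, -1), (-3, +4) repeated.
step 6: apply (-3, +4) → (-3, 0)

(-3, 0)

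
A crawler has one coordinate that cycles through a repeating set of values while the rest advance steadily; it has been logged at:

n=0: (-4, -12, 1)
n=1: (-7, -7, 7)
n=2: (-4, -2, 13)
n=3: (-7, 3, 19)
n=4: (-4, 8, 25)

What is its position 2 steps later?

First: cycles through -4, -7 every 2 steps. Step 6 lands at position 0 of the cycle → -4.
Second: linear, +5 per step → 18 at step 6.
Third: linear, +6 per step → 37 at step 6.

(-4, 18, 37)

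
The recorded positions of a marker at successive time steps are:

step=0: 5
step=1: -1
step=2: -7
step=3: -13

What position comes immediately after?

The position changes by -6 every step.
step 4: -13 − 6 → -19

-19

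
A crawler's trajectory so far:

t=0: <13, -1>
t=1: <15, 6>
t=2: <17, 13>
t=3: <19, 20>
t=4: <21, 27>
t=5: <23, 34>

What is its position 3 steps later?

<29, 55>

Each step adds <+2, +7> to the position.
step 6: <23, 34> + <+2, +7> → <25, 41>
step 7: <25, 41> + <+2, +7> → <27, 48>
step 8: <27, 48> + <+2, +7> → <29, 55>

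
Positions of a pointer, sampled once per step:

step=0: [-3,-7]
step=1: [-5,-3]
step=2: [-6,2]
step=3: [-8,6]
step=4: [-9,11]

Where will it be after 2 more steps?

[-12,20]

Step-to-step displacements: [-2,+4], [-1,+5], [-2,+4], [-1,+5] — a repeating cycle of length 2.
step 5: apply [-2,+4] → [-11,15]
step 6: apply [-1,+5] → [-12,20]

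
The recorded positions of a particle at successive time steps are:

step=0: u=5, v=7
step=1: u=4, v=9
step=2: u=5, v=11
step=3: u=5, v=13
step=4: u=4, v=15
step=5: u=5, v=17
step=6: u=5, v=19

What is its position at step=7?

u=4, v=21

The u coordinate repeats the cycle [5, 4, 5] with period 3; step 7 mod 3 = 1, giving 4.
The v coordinate changes by +2 each step, so at step 7 it is 7 + 7·(2) = 21.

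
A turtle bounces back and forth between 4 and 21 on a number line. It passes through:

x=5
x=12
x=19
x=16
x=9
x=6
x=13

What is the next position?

The value travels 7 per step and bounces off the walls at 4 and 21.
  step 7: 13 → 20

x=20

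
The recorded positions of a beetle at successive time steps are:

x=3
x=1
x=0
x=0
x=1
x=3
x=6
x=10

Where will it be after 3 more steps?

x=28

Taking differences between consecutive positions: -2, -1, +0, +1, +2, +3, +4. These grow by +1 each step.
step 8: 10 + 5 → x=15
step 9: 15 + 6 → x=21
step 10: 21 + 7 → x=28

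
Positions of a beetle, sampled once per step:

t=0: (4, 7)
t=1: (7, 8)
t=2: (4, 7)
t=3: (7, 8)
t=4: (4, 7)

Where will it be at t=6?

Consecutive displacements (+3, +1), (-3, -1), (+3, +1), (-3, -1) scale by a factor of -1 each step.
step 5: (4, 7) + (+3, +1) → (7, 8)
step 6: (7, 8) + (-3, -1) → (4, 7)

(4, 7)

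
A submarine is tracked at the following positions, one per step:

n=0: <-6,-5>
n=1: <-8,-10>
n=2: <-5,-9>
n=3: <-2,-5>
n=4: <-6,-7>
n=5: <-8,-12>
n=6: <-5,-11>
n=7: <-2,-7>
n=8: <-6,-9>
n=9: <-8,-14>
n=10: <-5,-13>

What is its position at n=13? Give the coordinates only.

The moves between consecutive positions are <-2,-5>, <+3,+1>, <+3,+4>, <-4,-2>, <-2,-5>, <+3,+1>, <+3,+4>, <-4,-2>, <-2,-5>, <+3,+1>; they repeat the 4-cycle [<-2,-5>, <+3,+1>, <+3,+4>, <-4,-2>].
step 11: apply <+3,+4> → <-2,-9>
step 12: apply <-4,-2> → <-6,-11>
step 13: apply <-2,-5> → <-8,-16>

<-8,-16>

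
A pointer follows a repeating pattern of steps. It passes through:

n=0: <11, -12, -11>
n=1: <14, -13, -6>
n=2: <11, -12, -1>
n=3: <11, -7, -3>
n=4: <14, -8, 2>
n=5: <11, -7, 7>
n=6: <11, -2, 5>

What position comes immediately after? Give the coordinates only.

<14, -3, 10>

Differencing gives <+3, -1, +5>, <-3, +1, +5>, <+0, +5, -2>, <+3, -1, +5>, <-3, +1, +5>, <+0, +5, -2>. This is the pattern <+3, -1, +5>, <-3, +1, +5>, <+0, +5, -2> repeated.
step 7: apply <+3, -1, +5> → <14, -3, 10>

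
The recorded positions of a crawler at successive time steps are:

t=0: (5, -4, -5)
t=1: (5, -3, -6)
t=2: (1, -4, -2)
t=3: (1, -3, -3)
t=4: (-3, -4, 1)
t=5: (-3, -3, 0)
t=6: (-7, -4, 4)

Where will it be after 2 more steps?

(-11, -4, 7)

Differencing gives (+0, +1, -1), (-4, -1, +4), (+0, +1, -1), (-4, -1, +4), (+0, +1, -1), (-4, -1, +4). This is the pattern (+0, +1, -1), (-4, -1, +4) repeated.
step 7: apply (+0, +1, -1) → (-7, -3, 3)
step 8: apply (-4, -1, +4) → (-11, -4, 7)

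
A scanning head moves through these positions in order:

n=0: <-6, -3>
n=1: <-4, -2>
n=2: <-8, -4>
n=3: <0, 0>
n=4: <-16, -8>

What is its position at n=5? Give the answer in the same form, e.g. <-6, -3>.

<16, 8>

Consecutive displacements <+2, +1>, <-4, -2>, <+8, +4>, <-16, -8> scale by a factor of -2 each step.
step 5: <-16, -8> + <+32, +16> → <16, 8>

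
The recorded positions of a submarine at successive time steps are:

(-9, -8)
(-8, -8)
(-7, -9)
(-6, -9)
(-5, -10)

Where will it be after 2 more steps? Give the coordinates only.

(-3, -11)

The moves between consecutive positions are (+1, +0), (+1, -1), (+1, +0), (+1, -1); they repeat the 2-cycle [(+1, +0), (+1, -1)].
step 5: apply (+1, +0) → (-4, -10)
step 6: apply (+1, -1) → (-3, -11)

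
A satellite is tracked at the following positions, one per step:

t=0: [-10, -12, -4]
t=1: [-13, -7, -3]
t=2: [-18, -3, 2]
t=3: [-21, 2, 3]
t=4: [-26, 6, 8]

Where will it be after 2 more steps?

The moves between consecutive positions are [-3, +5, +1], [-5, +4, +5], [-3, +5, +1], [-5, +4, +5]; they repeat the 2-cycle [[-3, +5, +1], [-5, +4, +5]].
step 5: apply [-3, +5, +1] → [-29, 11, 9]
step 6: apply [-5, +4, +5] → [-34, 15, 14]

[-34, 15, 14]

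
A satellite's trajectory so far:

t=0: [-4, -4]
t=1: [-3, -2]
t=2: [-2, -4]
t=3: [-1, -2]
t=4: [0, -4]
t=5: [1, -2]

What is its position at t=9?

[5, -2]

First: linear, +1 per step → 5 at step 9.
Second: cycles through -4, -2 every 2 steps. Step 9 lands at position 1 of the cycle → -2.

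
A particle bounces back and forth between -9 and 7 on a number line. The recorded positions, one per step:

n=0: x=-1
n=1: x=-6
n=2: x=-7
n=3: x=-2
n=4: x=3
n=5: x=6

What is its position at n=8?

The value reflects between -9 and 7, moving 5 per step.
  step 6: 6 → 1
  step 7: 1 → -4
  step 8: -4 → -9

x=-9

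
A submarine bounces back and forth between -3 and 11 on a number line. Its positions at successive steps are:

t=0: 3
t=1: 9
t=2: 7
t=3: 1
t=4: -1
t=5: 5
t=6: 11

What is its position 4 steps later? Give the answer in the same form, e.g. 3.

The value reflects between -3 and 11, moving 6 per step.
  step 7: 11 → 5
  step 8: 5 → -1
  step 9: -1 → 1
  step 10: 1 → 7

7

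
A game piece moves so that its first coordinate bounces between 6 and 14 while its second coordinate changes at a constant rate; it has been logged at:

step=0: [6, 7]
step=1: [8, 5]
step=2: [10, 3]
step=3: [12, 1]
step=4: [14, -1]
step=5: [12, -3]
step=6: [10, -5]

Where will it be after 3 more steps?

The first coordinate travels 2 per step and bounces off the walls at 6 and 14.
  step 7: 10 → 8
  step 8: 8 → 6
  step 9: 6 → 8
The second coordinate changes by -2 each step: at step 9 it is -11.

[8, -11]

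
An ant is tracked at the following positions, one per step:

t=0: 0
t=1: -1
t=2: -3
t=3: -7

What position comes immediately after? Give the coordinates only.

-15

Consecutive displacements -1, -2, -4 scale by a factor of 2 each step.
step 4: -7 − 8 → -15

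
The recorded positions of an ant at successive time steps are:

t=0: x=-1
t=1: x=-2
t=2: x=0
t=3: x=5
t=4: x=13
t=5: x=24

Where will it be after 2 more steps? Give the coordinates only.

Successive displacements: -1, +2, +5, +8, +11 — each changes by +3.
step 6: 24 + 14 → x=38
step 7: 38 + 17 → x=55

x=55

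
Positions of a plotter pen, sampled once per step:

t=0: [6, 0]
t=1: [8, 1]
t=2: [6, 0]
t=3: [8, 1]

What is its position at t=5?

Consecutive displacements [+2, +1], [-2, -1], [+2, +1] scale by a factor of -1 each step.
step 4: [8, 1] + [-2, -1] → [6, 0]
step 5: [6, 0] + [+2, +1] → [8, 1]

[8, 1]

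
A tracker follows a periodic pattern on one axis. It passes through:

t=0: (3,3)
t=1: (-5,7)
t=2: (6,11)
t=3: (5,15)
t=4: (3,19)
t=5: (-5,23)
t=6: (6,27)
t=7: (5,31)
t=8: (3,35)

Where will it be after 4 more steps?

First: cycles through 3, -5, 6, 5 every 4 steps. Step 12 lands at position 0 of the cycle → 3.
Second: linear, +4 per step → 51 at step 12.

(3,51)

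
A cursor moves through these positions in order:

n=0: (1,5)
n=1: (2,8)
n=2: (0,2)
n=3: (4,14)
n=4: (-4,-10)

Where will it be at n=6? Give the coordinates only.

(-20,-58)

Consecutive displacements (+1,+3), (-2,-6), (+4,+12), (-8,-24) scale by a factor of -2 each step.
step 5: (-4,-10) + (+16,+48) → (12,38)
step 6: (12,38) + (-32,-96) → (-20,-58)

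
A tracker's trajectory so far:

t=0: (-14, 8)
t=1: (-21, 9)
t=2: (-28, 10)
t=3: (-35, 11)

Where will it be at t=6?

Constant displacement of (-7, +1) per step.
step 4: (-35, 11) + (-7, +1) → (-42, 12)
step 5: (-42, 12) + (-7, +1) → (-49, 13)
step 6: (-49, 13) + (-7, +1) → (-56, 14)

(-56, 14)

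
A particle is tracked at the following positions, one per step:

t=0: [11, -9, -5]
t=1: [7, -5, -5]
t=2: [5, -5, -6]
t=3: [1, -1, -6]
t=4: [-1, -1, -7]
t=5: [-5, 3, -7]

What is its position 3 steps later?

[-13, 7, -9]

Differencing gives [-4, +4, +0], [-2, +0, -1], [-4, +4, +0], [-2, +0, -1], [-4, +4, +0]. This is the pattern [-4, +4, +0], [-2, +0, -1] repeated.
step 6: apply [-2, +0, -1] → [-7, 3, -8]
step 7: apply [-4, +4, +0] → [-11, 7, -8]
step 8: apply [-2, +0, -1] → [-13, 7, -9]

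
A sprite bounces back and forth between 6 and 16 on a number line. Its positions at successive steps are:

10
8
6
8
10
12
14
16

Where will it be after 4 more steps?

The value travels 2 per step and bounces off the walls at 6 and 16.
  step 8: 16 → 14
  step 9: 14 → 12
  step 10: 12 → 10
  step 11: 10 → 8

8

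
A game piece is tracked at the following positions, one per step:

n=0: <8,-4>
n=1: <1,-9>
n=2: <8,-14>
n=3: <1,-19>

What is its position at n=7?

<1,-39>

First: cycles through 8, 1 every 2 steps. Step 7 lands at position 1 of the cycle → 1.
Second: linear, -5 per step → -39 at step 7.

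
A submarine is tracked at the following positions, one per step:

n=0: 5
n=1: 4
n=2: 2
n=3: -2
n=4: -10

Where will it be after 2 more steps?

The jumps are -1, -2, -4, -8 — a geometric progression with ratio 2.
step 5: -10 − 16 → -26
step 6: -26 − 32 → -58

-58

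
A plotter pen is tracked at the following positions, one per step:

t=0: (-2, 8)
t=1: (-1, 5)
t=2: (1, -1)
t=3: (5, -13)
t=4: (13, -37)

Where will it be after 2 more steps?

(61, -181)

Consecutive displacements (+1, -3), (+2, -6), (+4, -12), (+8, -24) scale by a factor of 2 each step.
step 5: (13, -37) + (+16, -48) → (29, -85)
step 6: (29, -85) + (+32, -96) → (61, -181)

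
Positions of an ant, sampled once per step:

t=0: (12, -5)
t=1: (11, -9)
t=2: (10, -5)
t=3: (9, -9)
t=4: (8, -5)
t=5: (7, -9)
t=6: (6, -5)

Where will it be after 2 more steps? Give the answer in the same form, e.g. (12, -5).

The moves between consecutive positions are (-1, -4), (-1, +4), (-1, -4), (-1, +4), (-1, -4), (-1, +4); they repeat the 2-cycle [(-1, -4), (-1, +4)].
step 7: apply (-1, -4) → (5, -9)
step 8: apply (-1, +4) → (4, -5)

(4, -5)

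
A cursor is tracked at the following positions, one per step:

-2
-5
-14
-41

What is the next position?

Step-to-step displacements: -3, -9, -27; each is 3× the previous.
step 4: -41 − 81 → -122

-122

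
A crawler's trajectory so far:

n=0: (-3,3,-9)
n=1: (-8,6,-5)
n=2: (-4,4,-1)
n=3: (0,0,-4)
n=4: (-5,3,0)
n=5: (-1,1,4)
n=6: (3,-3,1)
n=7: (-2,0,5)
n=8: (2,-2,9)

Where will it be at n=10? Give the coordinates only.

Differencing gives (-5,+3,+4), (+4,-2,+4), (+4,-4,-3), (-5,+3,+4), (+4,-2,+4), (+4,-4,-3), (-5,+3,+4), (+4,-2,+4). This is the pattern (-5,+3,+4), (+4,-2,+4), (+4,-4,-3) repeated.
step 9: apply (+4,-4,-3) → (6,-6,6)
step 10: apply (-5,+3,+4) → (1,-3,10)

(1,-3,10)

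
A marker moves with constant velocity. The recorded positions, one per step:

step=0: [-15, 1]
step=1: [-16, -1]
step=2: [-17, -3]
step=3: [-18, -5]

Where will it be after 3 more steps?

[-21, -11]

The position changes by [-1, -2] every step.
step 4: [-18, -5] + [-1, -2] → [-19, -7]
step 5: [-19, -7] + [-1, -2] → [-20, -9]
step 6: [-20, -9] + [-1, -2] → [-21, -11]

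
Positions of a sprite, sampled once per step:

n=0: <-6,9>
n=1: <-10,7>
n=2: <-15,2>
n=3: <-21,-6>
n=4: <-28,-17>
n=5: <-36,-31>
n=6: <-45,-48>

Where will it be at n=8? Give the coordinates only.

Taking differences between consecutive positions: <-4,-2>, <-5,-5>, <-6,-8>, <-7,-11>, <-8,-14>, <-9,-17>. These grow by <-1,-3> each step.
step 7: <-45,-48> + <-10,-20> → <-55,-68>
step 8: <-55,-68> + <-11,-23> → <-66,-91>

<-66,-91>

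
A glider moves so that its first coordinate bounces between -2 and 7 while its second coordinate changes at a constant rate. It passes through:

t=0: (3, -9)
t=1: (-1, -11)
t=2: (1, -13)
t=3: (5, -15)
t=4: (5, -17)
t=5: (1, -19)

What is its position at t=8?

The first coordinate travels 4 per step and bounces off the walls at -2 and 7.
  step 6: 1 → -1
  step 7: -1 → 3
  step 8: 3 → 7
The second coordinate changes by -2 each step: at step 8 it is -25.

(7, -25)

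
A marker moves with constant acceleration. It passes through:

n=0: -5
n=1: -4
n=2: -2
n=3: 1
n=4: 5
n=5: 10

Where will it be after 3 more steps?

31

First differences are +1, +2, +3, +4, +5; their common second difference is +1 (constant acceleration).
step 6: 10 + 6 → 16
step 7: 16 + 7 → 23
step 8: 23 + 8 → 31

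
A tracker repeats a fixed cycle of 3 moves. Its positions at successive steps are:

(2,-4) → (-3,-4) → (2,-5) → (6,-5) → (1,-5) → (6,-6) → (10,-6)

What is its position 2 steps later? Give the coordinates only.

(10,-7)

The moves between consecutive positions are (-5,+0), (+5,-1), (+4,+0), (-5,+0), (+5,-1), (+4,+0); they repeat the 3-cycle [(-5,+0), (+5,-1), (+4,+0)].
step 7: apply (-5,+0) → (5,-6)
step 8: apply (+5,-1) → (10,-7)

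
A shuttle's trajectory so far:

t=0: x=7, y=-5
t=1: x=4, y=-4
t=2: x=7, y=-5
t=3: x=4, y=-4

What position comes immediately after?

x=7, y=-5

Step-to-step displacements: (-3, +1), (+3, -1), (-3, +1); each is -1× the previous.
step 4: x=4, y=-4 + (+3, -1) → x=7, y=-5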